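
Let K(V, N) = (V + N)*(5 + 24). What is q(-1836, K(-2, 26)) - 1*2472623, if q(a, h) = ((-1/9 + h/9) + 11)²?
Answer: -199652027/81 ≈ -2.4648e+6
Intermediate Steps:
K(V, N) = 29*N + 29*V (K(V, N) = (N + V)*29 = 29*N + 29*V)
q(a, h) = (98/9 + h/9)² (q(a, h) = ((-1*⅑ + h*(⅑)) + 11)² = ((-⅑ + h/9) + 11)² = (98/9 + h/9)²)
q(-1836, K(-2, 26)) - 1*2472623 = (98 + (29*26 + 29*(-2)))²/81 - 1*2472623 = (98 + (754 - 58))²/81 - 2472623 = (98 + 696)²/81 - 2472623 = (1/81)*794² - 2472623 = (1/81)*630436 - 2472623 = 630436/81 - 2472623 = -199652027/81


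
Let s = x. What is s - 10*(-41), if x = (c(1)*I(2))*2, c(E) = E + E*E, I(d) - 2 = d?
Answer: 426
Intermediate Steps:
I(d) = 2 + d
c(E) = E + E²
x = 16 (x = ((1*(1 + 1))*(2 + 2))*2 = ((1*2)*4)*2 = (2*4)*2 = 8*2 = 16)
s = 16
s - 10*(-41) = 16 - 10*(-41) = 16 + 410 = 426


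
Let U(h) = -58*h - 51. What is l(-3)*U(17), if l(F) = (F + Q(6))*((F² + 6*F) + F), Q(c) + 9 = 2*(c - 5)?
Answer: -124440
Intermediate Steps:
Q(c) = -19 + 2*c (Q(c) = -9 + 2*(c - 5) = -9 + 2*(-5 + c) = -9 + (-10 + 2*c) = -19 + 2*c)
U(h) = -51 - 58*h
l(F) = (-7 + F)*(F² + 7*F) (l(F) = (F + (-19 + 2*6))*((F² + 6*F) + F) = (F + (-19 + 12))*(F² + 7*F) = (F - 7)*(F² + 7*F) = (-7 + F)*(F² + 7*F))
l(-3)*U(17) = (-3*(-49 + (-3)²))*(-51 - 58*17) = (-3*(-49 + 9))*(-51 - 986) = -3*(-40)*(-1037) = 120*(-1037) = -124440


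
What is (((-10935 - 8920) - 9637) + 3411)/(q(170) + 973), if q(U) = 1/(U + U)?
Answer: -8867540/330821 ≈ -26.805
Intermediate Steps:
q(U) = 1/(2*U)
(((-10935 - 8920) - 9637) + 3411)/(q(170) + 973) = (((-10935 - 8920) - 9637) + 3411)/((½)/170 + 973) = ((-19855 - 9637) + 3411)/((½)*(1/170) + 973) = (-29492 + 3411)/(1/340 + 973) = -26081/330821/340 = -26081*340/330821 = -8867540/330821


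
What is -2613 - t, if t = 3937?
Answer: -6550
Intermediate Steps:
-2613 - t = -2613 - 1*3937 = -2613 - 3937 = -6550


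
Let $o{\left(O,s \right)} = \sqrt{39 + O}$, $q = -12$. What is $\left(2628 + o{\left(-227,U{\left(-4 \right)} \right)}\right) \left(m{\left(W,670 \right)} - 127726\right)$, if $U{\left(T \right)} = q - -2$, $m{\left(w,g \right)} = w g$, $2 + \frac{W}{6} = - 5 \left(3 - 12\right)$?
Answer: $118612152 + 90268 i \sqrt{47} \approx 1.1861 \cdot 10^{8} + 6.1885 \cdot 10^{5} i$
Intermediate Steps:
$W = 258$ ($W = -12 + 6 \left(- 5 \left(3 - 12\right)\right) = -12 + 6 \left(\left(-5\right) \left(-9\right)\right) = -12 + 6 \cdot 45 = -12 + 270 = 258$)
$m{\left(w,g \right)} = g w$
$U{\left(T \right)} = -10$ ($U{\left(T \right)} = -12 - -2 = -12 + 2 = -10$)
$\left(2628 + o{\left(-227,U{\left(-4 \right)} \right)}\right) \left(m{\left(W,670 \right)} - 127726\right) = \left(2628 + \sqrt{39 - 227}\right) \left(670 \cdot 258 - 127726\right) = \left(2628 + \sqrt{-188}\right) \left(172860 - 127726\right) = \left(2628 + 2 i \sqrt{47}\right) 45134 = 118612152 + 90268 i \sqrt{47}$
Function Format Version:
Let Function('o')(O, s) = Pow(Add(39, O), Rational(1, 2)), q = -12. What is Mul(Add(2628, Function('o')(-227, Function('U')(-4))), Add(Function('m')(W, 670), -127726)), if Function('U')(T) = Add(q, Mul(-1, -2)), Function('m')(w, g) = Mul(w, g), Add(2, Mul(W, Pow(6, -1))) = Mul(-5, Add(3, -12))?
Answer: Add(118612152, Mul(90268, I, Pow(47, Rational(1, 2)))) ≈ Add(1.1861e+8, Mul(6.1885e+5, I))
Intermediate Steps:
W = 258 (W = Add(-12, Mul(6, Mul(-5, Add(3, -12)))) = Add(-12, Mul(6, Mul(-5, -9))) = Add(-12, Mul(6, 45)) = Add(-12, 270) = 258)
Function('m')(w, g) = Mul(g, w)
Function('U')(T) = -10 (Function('U')(T) = Add(-12, Mul(-1, -2)) = Add(-12, 2) = -10)
Mul(Add(2628, Function('o')(-227, Function('U')(-4))), Add(Function('m')(W, 670), -127726)) = Mul(Add(2628, Pow(Add(39, -227), Rational(1, 2))), Add(Mul(670, 258), -127726)) = Mul(Add(2628, Pow(-188, Rational(1, 2))), Add(172860, -127726)) = Mul(Add(2628, Mul(2, I, Pow(47, Rational(1, 2)))), 45134) = Add(118612152, Mul(90268, I, Pow(47, Rational(1, 2))))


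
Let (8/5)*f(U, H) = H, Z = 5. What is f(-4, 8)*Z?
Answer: 25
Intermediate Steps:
f(U, H) = 5*H/8
f(-4, 8)*Z = ((5/8)*8)*5 = 5*5 = 25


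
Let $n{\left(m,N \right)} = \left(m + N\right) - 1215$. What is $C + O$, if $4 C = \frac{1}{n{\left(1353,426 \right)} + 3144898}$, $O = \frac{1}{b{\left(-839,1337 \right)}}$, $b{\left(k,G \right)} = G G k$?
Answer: $\frac{1487188543}{18869883094462568} \approx 7.8813 \cdot 10^{-8}$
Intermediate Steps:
$n{\left(m,N \right)} = -1215 + N + m$ ($n{\left(m,N \right)} = \left(N + m\right) - 1215 = -1215 + N + m$)
$b{\left(k,G \right)} = k G^{2}$ ($b{\left(k,G \right)} = G^{2} k = k G^{2}$)
$O = - \frac{1}{1499770391}$ ($O = \frac{1}{\left(-839\right) 1337^{2}} = \frac{1}{\left(-839\right) 1787569} = \frac{1}{-1499770391} = - \frac{1}{1499770391} \approx -6.6677 \cdot 10^{-10}$)
$C = \frac{1}{12581848}$ ($C = \frac{1}{4 \left(\left(-1215 + 426 + 1353\right) + 3144898\right)} = \frac{1}{4 \left(564 + 3144898\right)} = \frac{1}{4 \cdot 3145462} = \frac{1}{4} \cdot \frac{1}{3145462} = \frac{1}{12581848} \approx 7.948 \cdot 10^{-8}$)
$C + O = \frac{1}{12581848} - \frac{1}{1499770391} = \frac{1487188543}{18869883094462568}$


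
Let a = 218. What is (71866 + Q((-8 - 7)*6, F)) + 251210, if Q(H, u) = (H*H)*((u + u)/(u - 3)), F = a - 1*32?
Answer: 20712036/61 ≈ 3.3954e+5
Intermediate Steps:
F = 186 (F = 218 - 1*32 = 218 - 32 = 186)
Q(H, u) = 2*u*H**2/(-3 + u) (Q(H, u) = H**2*((2*u)/(-3 + u)) = H**2*(2*u/(-3 + u)) = 2*u*H**2/(-3 + u))
(71866 + Q((-8 - 7)*6, F)) + 251210 = (71866 + 2*186*((-8 - 7)*6)**2/(-3 + 186)) + 251210 = (71866 + 2*186*(-15*6)**2/183) + 251210 = (71866 + 2*186*(-90)**2*(1/183)) + 251210 = (71866 + 2*186*8100*(1/183)) + 251210 = (71866 + 1004400/61) + 251210 = 5388226/61 + 251210 = 20712036/61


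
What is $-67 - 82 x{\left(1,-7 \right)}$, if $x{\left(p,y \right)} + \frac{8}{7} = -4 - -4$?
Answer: $\frac{187}{7} \approx 26.714$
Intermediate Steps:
$x{\left(p,y \right)} = - \frac{8}{7}$ ($x{\left(p,y \right)} = - \frac{8}{7} - 0 = - \frac{8}{7} + \left(-4 + 4\right) = - \frac{8}{7} + 0 = - \frac{8}{7}$)
$-67 - 82 x{\left(1,-7 \right)} = -67 - - \frac{656}{7} = -67 + \frac{656}{7} = \frac{187}{7}$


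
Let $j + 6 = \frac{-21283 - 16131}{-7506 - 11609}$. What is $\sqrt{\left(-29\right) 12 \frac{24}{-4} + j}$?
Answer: $\frac{14 \sqrt{3884913485}}{19115} \approx 45.65$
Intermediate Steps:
$j = - \frac{77276}{19115}$ ($j = -6 + \frac{-21283 - 16131}{-7506 - 11609} = -6 + \frac{-21283 - 16131}{-19115} = -6 + \left(-21283 - 16131\right) \left(- \frac{1}{19115}\right) = -6 - - \frac{37414}{19115} = -6 + \frac{37414}{19115} = - \frac{77276}{19115} \approx -4.0427$)
$\sqrt{\left(-29\right) 12 \frac{24}{-4} + j} = \sqrt{\left(-29\right) 12 \frac{24}{-4} - \frac{77276}{19115}} = \sqrt{- 348 \cdot 24 \left(- \frac{1}{4}\right) - \frac{77276}{19115}} = \sqrt{\left(-348\right) \left(-6\right) - \frac{77276}{19115}} = \sqrt{2088 - \frac{77276}{19115}} = \sqrt{\frac{39834844}{19115}} = \frac{14 \sqrt{3884913485}}{19115}$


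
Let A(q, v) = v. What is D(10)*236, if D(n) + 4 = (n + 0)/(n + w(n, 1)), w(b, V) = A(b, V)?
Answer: -8024/11 ≈ -729.45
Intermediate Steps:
w(b, V) = V
D(n) = -4 + n/(1 + n) (D(n) = -4 + (n + 0)/(n + 1) = -4 + n/(1 + n))
D(10)*236 = ((-4 - 3*10)/(1 + 10))*236 = ((-4 - 30)/11)*236 = ((1/11)*(-34))*236 = -34/11*236 = -8024/11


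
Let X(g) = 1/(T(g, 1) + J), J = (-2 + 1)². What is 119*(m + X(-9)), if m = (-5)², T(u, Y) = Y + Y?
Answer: 9044/3 ≈ 3014.7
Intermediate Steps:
T(u, Y) = 2*Y
J = 1 (J = (-1)² = 1)
X(g) = ⅓ (X(g) = 1/(2*1 + 1) = 1/(2 + 1) = 1/3 = ⅓)
m = 25
119*(m + X(-9)) = 119*(25 + ⅓) = 119*(76/3) = 9044/3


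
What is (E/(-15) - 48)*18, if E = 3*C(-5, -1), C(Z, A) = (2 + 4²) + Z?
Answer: -4554/5 ≈ -910.80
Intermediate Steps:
C(Z, A) = 18 + Z (C(Z, A) = (2 + 16) + Z = 18 + Z)
E = 39 (E = 3*(18 - 5) = 3*13 = 39)
(E/(-15) - 48)*18 = (39/(-15) - 48)*18 = (39*(-1/15) - 48)*18 = (-13/5 - 48)*18 = -253/5*18 = -4554/5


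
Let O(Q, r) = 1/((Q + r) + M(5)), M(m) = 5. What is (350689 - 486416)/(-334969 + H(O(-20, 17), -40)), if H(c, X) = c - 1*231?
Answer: 271454/670399 ≈ 0.40491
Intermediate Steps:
O(Q, r) = 1/(5 + Q + r) (O(Q, r) = 1/((Q + r) + 5) = 1/(5 + Q + r))
H(c, X) = -231 + c (H(c, X) = c - 231 = -231 + c)
(350689 - 486416)/(-334969 + H(O(-20, 17), -40)) = (350689 - 486416)/(-334969 + (-231 + 1/(5 - 20 + 17))) = -135727/(-334969 + (-231 + 1/2)) = -135727/(-334969 + (-231 + ½)) = -135727/(-334969 - 461/2) = -135727/(-670399/2) = -135727*(-2/670399) = 271454/670399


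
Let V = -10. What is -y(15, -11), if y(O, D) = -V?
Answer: -10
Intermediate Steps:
y(O, D) = 10 (y(O, D) = -1*(-10) = 10)
-y(15, -11) = -1*10 = -10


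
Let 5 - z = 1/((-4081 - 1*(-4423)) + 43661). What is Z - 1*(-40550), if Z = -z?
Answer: 1784101636/44003 ≈ 40545.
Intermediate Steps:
z = 220014/44003 (z = 5 - 1/((-4081 - 1*(-4423)) + 43661) = 5 - 1/((-4081 + 4423) + 43661) = 5 - 1/(342 + 43661) = 5 - 1/44003 = 220014/44003 ≈ 5.0000)
Z = -220014/44003 (Z = -1*220014/44003 = -220014/44003 ≈ -5.0000)
Z - 1*(-40550) = -220014/44003 - 1*(-40550) = -220014/44003 + 40550 = 1784101636/44003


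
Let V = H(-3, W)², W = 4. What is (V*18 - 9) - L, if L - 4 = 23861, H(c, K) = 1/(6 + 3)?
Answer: -214864/9 ≈ -23874.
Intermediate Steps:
H(c, K) = ⅑ (H(c, K) = 1/9 = ⅑)
L = 23865 (L = 4 + 23861 = 23865)
V = 1/81 (V = (⅑)² = 1/81 ≈ 0.012346)
(V*18 - 9) - L = ((1/81)*18 - 9) - 1*23865 = (2/9 - 9) - 23865 = -79/9 - 23865 = -214864/9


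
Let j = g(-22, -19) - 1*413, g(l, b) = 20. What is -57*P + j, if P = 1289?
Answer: -73866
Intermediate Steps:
j = -393 (j = 20 - 1*413 = 20 - 413 = -393)
-57*P + j = -57*1289 - 393 = -73473 - 393 = -73866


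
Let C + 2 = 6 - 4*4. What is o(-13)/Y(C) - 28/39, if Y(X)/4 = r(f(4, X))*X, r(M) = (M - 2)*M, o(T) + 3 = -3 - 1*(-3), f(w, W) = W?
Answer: -25075/34944 ≈ -0.71758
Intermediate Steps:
o(T) = -3 (o(T) = -3 + (-3 - 1*(-3)) = -3 + (-3 + 3) = -3 + 0 = -3)
r(M) = M*(-2 + M) (r(M) = (-2 + M)*M = M*(-2 + M))
C = -12 (C = -2 + (6 - 4*4) = -2 + (6 - 16) = -2 - 10 = -12)
Y(X) = 4*X**2*(-2 + X) (Y(X) = 4*((X*(-2 + X))*X) = 4*(X**2*(-2 + X)) = 4*X**2*(-2 + X))
o(-13)/Y(C) - 28/39 = -3*1/(576*(-2 - 12)) - 28/39 = -3/(4*144*(-14)) - 28*1/39 = -3/(-8064) - 28/39 = -3*(-1/8064) - 28/39 = 1/2688 - 28/39 = -25075/34944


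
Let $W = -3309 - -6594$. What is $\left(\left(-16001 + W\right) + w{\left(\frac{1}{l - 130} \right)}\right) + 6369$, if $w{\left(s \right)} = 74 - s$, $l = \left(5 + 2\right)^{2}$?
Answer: $- \frac{508112}{81} \approx -6273.0$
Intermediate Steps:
$W = 3285$ ($W = -3309 + 6594 = 3285$)
$l = 49$ ($l = 7^{2} = 49$)
$\left(\left(-16001 + W\right) + w{\left(\frac{1}{l - 130} \right)}\right) + 6369 = \left(\left(-16001 + 3285\right) + \left(74 - \frac{1}{49 - 130}\right)\right) + 6369 = \left(-12716 + \left(74 - \frac{1}{-81}\right)\right) + 6369 = \left(-12716 + \left(74 - - \frac{1}{81}\right)\right) + 6369 = \left(-12716 + \left(74 + \frac{1}{81}\right)\right) + 6369 = \left(-12716 + \frac{5995}{81}\right) + 6369 = - \frac{1024001}{81} + 6369 = - \frac{508112}{81}$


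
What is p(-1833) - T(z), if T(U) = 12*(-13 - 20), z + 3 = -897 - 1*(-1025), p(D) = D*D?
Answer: 3360285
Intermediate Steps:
p(D) = D²
z = 125 (z = -3 + (-897 - 1*(-1025)) = -3 + (-897 + 1025) = -3 + 128 = 125)
T(U) = -396 (T(U) = 12*(-33) = -396)
p(-1833) - T(z) = (-1833)² - 1*(-396) = 3359889 + 396 = 3360285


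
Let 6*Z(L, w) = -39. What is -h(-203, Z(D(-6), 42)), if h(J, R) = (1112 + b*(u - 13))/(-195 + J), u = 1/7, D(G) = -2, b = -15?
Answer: 4567/1393 ≈ 3.2785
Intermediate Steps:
u = ⅐ ≈ 0.14286
Z(L, w) = -13/2 (Z(L, w) = (⅙)*(-39) = -13/2)
h(J, R) = 9134/(7*(-195 + J)) (h(J, R) = (1112 - 15*(⅐ - 13))/(-195 + J) = (1112 - 15*(-90/7))/(-195 + J) = (1112 + 1350/7)/(-195 + J) = 9134/(7*(-195 + J)))
-h(-203, Z(D(-6), 42)) = -9134/(7*(-195 - 203)) = -9134/(7*(-398)) = -9134*(-1)/(7*398) = -1*(-4567/1393) = 4567/1393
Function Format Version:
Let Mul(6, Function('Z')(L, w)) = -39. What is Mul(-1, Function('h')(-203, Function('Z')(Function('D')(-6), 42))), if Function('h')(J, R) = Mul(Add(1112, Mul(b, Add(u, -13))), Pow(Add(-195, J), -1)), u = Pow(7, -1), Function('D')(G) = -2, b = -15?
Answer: Rational(4567, 1393) ≈ 3.2785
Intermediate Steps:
u = Rational(1, 7) ≈ 0.14286
Function('Z')(L, w) = Rational(-13, 2) (Function('Z')(L, w) = Mul(Rational(1, 6), -39) = Rational(-13, 2))
Function('h')(J, R) = Mul(Rational(9134, 7), Pow(Add(-195, J), -1)) (Function('h')(J, R) = Mul(Add(1112, Mul(-15, Add(Rational(1, 7), -13))), Pow(Add(-195, J), -1)) = Mul(Add(1112, Mul(-15, Rational(-90, 7))), Pow(Add(-195, J), -1)) = Mul(Add(1112, Rational(1350, 7)), Pow(Add(-195, J), -1)) = Mul(Rational(9134, 7), Pow(Add(-195, J), -1)))
Mul(-1, Function('h')(-203, Function('Z')(Function('D')(-6), 42))) = Mul(-1, Mul(Rational(9134, 7), Pow(Add(-195, -203), -1))) = Mul(-1, Mul(Rational(9134, 7), Pow(-398, -1))) = Mul(-1, Mul(Rational(9134, 7), Rational(-1, 398))) = Mul(-1, Rational(-4567, 1393)) = Rational(4567, 1393)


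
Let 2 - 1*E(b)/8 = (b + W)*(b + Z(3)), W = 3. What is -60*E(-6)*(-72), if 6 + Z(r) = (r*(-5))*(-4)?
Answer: 5045760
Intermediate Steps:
Z(r) = -6 + 20*r (Z(r) = -6 + (r*(-5))*(-4) = -6 - 5*r*(-4) = -6 + 20*r)
E(b) = 16 - 8*(3 + b)*(54 + b) (E(b) = 16 - 8*(b + 3)*(b + (-6 + 20*3)) = 16 - 8*(3 + b)*(b + (-6 + 60)) = 16 - 8*(3 + b)*(b + 54) = 16 - 8*(3 + b)*(54 + b))
-60*E(-6)*(-72) = -60*(-1280 - 456*(-6) - 8*(-6)²)*(-72) = -60*(-1280 + 2736 - 8*36)*(-72) = -60*(-1280 + 2736 - 288)*(-72) = -60*1168*(-72) = -70080*(-72) = 5045760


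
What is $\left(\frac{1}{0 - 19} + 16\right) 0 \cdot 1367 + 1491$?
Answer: $1491$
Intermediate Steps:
$\left(\frac{1}{0 - 19} + 16\right) 0 \cdot 1367 + 1491 = \left(\frac{1}{-19} + 16\right) 0 \cdot 1367 + 1491 = \left(- \frac{1}{19} + 16\right) 0 \cdot 1367 + 1491 = \frac{303}{19} \cdot 0 \cdot 1367 + 1491 = 0 \cdot 1367 + 1491 = 0 + 1491 = 1491$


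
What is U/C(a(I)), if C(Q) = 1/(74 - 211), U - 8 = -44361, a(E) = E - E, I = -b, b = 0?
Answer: 6076361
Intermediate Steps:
I = 0 (I = -1*0 = 0)
a(E) = 0
U = -44353 (U = 8 - 44361 = -44353)
C(Q) = -1/137 (C(Q) = 1/(-137) = -1/137)
U/C(a(I)) = -44353/(-1/137) = -44353*(-137) = 6076361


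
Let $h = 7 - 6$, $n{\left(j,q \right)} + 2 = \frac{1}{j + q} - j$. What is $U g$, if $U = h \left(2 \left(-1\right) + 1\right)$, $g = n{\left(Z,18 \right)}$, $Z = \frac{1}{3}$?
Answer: $\frac{376}{165} \approx 2.2788$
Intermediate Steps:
$Z = \frac{1}{3} \approx 0.33333$
$n{\left(j,q \right)} = -2 + \frac{1}{j + q} - j$ ($n{\left(j,q \right)} = -2 - \left(j - \frac{1}{j + q}\right) = -2 + \frac{1}{j + q} - j$)
$h = 1$ ($h = 7 - 6 = 1$)
$g = - \frac{376}{165}$ ($g = \frac{1 - \left(\frac{1}{3}\right)^{2} - \frac{2}{3} - 36 - \frac{1}{3} \cdot 18}{\frac{1}{3} + 18} = \frac{1 - \frac{1}{9} - \frac{2}{3} - 36 - 6}{\frac{55}{3}} = \frac{3 \left(1 - \frac{1}{9} - \frac{2}{3} - 36 - 6\right)}{55} = \frac{3}{55} \left(- \frac{376}{9}\right) = - \frac{376}{165} \approx -2.2788$)
$U = -1$ ($U = 1 \left(2 \left(-1\right) + 1\right) = 1 \left(-2 + 1\right) = 1 \left(-1\right) = -1$)
$U g = \left(-1\right) \left(- \frac{376}{165}\right) = \frac{376}{165}$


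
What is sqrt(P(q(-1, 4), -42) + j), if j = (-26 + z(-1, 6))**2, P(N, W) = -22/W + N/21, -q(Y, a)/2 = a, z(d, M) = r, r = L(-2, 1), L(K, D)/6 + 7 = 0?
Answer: sqrt(226583)/7 ≈ 68.001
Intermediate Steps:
L(K, D) = -42 (L(K, D) = -42 + 6*0 = -42 + 0 = -42)
r = -42
z(d, M) = -42
q(Y, a) = -2*a
P(N, W) = -22/W + N/21 (P(N, W) = -22/W + N*(1/21) = -22/W + N/21)
j = 4624 (j = (-26 - 42)**2 = (-68)**2 = 4624)
sqrt(P(q(-1, 4), -42) + j) = sqrt((-22/(-42) + (-2*4)/21) + 4624) = sqrt((-22*(-1/42) + (1/21)*(-8)) + 4624) = sqrt((11/21 - 8/21) + 4624) = sqrt(1/7 + 4624) = sqrt(32369/7) = sqrt(226583)/7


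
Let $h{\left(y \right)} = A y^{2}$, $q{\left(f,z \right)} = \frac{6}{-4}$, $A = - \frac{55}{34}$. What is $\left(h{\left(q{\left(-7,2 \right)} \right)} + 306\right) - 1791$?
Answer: $- \frac{202455}{136} \approx -1488.6$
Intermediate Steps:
$A = - \frac{55}{34}$ ($A = \left(-55\right) \frac{1}{34} = - \frac{55}{34} \approx -1.6176$)
$q{\left(f,z \right)} = - \frac{3}{2}$ ($q{\left(f,z \right)} = 6 \left(- \frac{1}{4}\right) = - \frac{3}{2}$)
$h{\left(y \right)} = - \frac{55 y^{2}}{34}$
$\left(h{\left(q{\left(-7,2 \right)} \right)} + 306\right) - 1791 = \left(- \frac{55 \left(- \frac{3}{2}\right)^{2}}{34} + 306\right) - 1791 = \left(\left(- \frac{55}{34}\right) \frac{9}{4} + 306\right) - 1791 = \left(- \frac{495}{136} + 306\right) - 1791 = \frac{41121}{136} - 1791 = - \frac{202455}{136}$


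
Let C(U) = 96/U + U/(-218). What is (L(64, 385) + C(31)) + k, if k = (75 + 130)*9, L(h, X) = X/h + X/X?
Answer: 401148435/216256 ≈ 1855.0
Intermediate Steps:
L(h, X) = 1 + X/h (L(h, X) = X/h + 1 = 1 + X/h)
C(U) = 96/U - U/218 (C(U) = 96/U + U*(-1/218) = 96/U - U/218)
k = 1845 (k = 205*9 = 1845)
(L(64, 385) + C(31)) + k = ((385 + 64)/64 + (96/31 - 1/218*31)) + 1845 = ((1/64)*449 + (96*(1/31) - 31/218)) + 1845 = (449/64 + (96/31 - 31/218)) + 1845 = (449/64 + 19967/6758) + 1845 = 2156115/216256 + 1845 = 401148435/216256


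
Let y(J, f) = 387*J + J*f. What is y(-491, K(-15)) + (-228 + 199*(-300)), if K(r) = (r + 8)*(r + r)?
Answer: -353055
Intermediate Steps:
K(r) = 2*r*(8 + r) (K(r) = (8 + r)*(2*r) = 2*r*(8 + r))
y(-491, K(-15)) + (-228 + 199*(-300)) = -491*(387 + 2*(-15)*(8 - 15)) + (-228 + 199*(-300)) = -491*(387 + 2*(-15)*(-7)) + (-228 - 59700) = -491*(387 + 210) - 59928 = -491*597 - 59928 = -293127 - 59928 = -353055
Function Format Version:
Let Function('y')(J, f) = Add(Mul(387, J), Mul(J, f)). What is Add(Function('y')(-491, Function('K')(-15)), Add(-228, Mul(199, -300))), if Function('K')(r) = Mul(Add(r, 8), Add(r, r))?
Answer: -353055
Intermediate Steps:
Function('K')(r) = Mul(2, r, Add(8, r)) (Function('K')(r) = Mul(Add(8, r), Mul(2, r)) = Mul(2, r, Add(8, r)))
Add(Function('y')(-491, Function('K')(-15)), Add(-228, Mul(199, -300))) = Add(Mul(-491, Add(387, Mul(2, -15, Add(8, -15)))), Add(-228, Mul(199, -300))) = Add(Mul(-491, Add(387, Mul(2, -15, -7))), Add(-228, -59700)) = Add(Mul(-491, Add(387, 210)), -59928) = Add(Mul(-491, 597), -59928) = Add(-293127, -59928) = -353055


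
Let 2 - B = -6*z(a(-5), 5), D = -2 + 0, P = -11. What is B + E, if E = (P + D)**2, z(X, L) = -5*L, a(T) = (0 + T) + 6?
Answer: 21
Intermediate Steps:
a(T) = 6 + T (a(T) = T + 6 = 6 + T)
D = -2
B = -148 (B = 2 - (-6)*(-5*5) = 2 - (-6)*(-25) = 2 - 1*150 = 2 - 150 = -148)
E = 169 (E = (-11 - 2)**2 = (-13)**2 = 169)
B + E = -148 + 169 = 21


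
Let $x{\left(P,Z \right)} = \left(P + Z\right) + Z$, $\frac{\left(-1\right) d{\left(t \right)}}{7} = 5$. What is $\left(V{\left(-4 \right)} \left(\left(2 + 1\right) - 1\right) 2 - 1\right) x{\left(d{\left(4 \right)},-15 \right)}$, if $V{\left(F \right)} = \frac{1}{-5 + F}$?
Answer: $\frac{845}{9} \approx 93.889$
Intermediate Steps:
$d{\left(t \right)} = -35$ ($d{\left(t \right)} = \left(-7\right) 5 = -35$)
$x{\left(P,Z \right)} = P + 2 Z$
$\left(V{\left(-4 \right)} \left(\left(2 + 1\right) - 1\right) 2 - 1\right) x{\left(d{\left(4 \right)},-15 \right)} = \left(\frac{\left(2 + 1\right) - 1}{-5 - 4} \cdot 2 - 1\right) \left(-35 + 2 \left(-15\right)\right) = \left(\frac{3 + \left(-2 + 1\right)}{-9} \cdot 2 - 1\right) \left(-35 - 30\right) = \left(- \frac{3 - 1}{9} \cdot 2 - 1\right) \left(-65\right) = \left(\left(- \frac{1}{9}\right) 2 \cdot 2 - 1\right) \left(-65\right) = \left(\left(- \frac{2}{9}\right) 2 - 1\right) \left(-65\right) = \left(- \frac{4}{9} - 1\right) \left(-65\right) = \left(- \frac{13}{9}\right) \left(-65\right) = \frac{845}{9}$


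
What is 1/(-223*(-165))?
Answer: 1/36795 ≈ 2.7178e-5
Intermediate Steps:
1/(-223*(-165)) = 1/36795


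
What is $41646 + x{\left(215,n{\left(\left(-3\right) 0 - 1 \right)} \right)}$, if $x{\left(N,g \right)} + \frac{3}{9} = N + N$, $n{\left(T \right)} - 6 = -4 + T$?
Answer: $\frac{126227}{3} \approx 42076.0$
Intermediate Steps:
$n{\left(T \right)} = 2 + T$ ($n{\left(T \right)} = 6 + \left(-4 + T\right) = 2 + T$)
$x{\left(N,g \right)} = - \frac{1}{3} + 2 N$ ($x{\left(N,g \right)} = - \frac{1}{3} + \left(N + N\right) = - \frac{1}{3} + 2 N$)
$41646 + x{\left(215,n{\left(\left(-3\right) 0 - 1 \right)} \right)} = 41646 + \left(- \frac{1}{3} + 2 \cdot 215\right) = 41646 + \left(- \frac{1}{3} + 430\right) = 41646 + \frac{1289}{3} = \frac{126227}{3}$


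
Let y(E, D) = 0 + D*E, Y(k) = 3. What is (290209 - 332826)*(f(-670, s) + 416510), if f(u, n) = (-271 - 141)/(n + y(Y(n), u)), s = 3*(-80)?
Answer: -19969216282852/1125 ≈ -1.7750e+10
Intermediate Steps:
s = -240
y(E, D) = D*E
f(u, n) = -412/(n + 3*u) (f(u, n) = (-271 - 141)/(n + u*3) = -412/(n + 3*u))
(290209 - 332826)*(f(-670, s) + 416510) = (290209 - 332826)*(-412/(-240 + 3*(-670)) + 416510) = -42617*(-412/(-240 - 2010) + 416510) = -42617*(-412/(-2250) + 416510) = -42617*(-412*(-1/2250) + 416510) = -42617*(206/1125 + 416510) = -42617*468573956/1125 = -19969216282852/1125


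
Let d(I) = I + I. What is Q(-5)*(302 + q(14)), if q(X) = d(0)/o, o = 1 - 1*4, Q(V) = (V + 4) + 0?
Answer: -302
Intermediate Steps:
Q(V) = 4 + V (Q(V) = (4 + V) + 0 = 4 + V)
d(I) = 2*I
o = -3 (o = 1 - 4 = -3)
q(X) = 0 (q(X) = (2*0)/(-3) = 0*(-1/3) = 0)
Q(-5)*(302 + q(14)) = (4 - 5)*(302 + 0) = -1*302 = -302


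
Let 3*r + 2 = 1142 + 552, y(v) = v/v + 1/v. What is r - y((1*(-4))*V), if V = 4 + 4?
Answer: 18017/32 ≈ 563.03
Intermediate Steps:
V = 8
y(v) = 1 + 1/v
r = 564 (r = -⅔ + (1142 + 552)/3 = -⅔ + (⅓)*1694 = -⅔ + 1694/3 = 564)
r - y((1*(-4))*V) = 564 - (1 + (1*(-4))*8)/((1*(-4))*8) = 564 - (1 - 4*8)/((-4*8)) = 564 - (1 - 32)/(-32) = 564 - (-1)*(-31)/32 = 564 - 1*31/32 = 564 - 31/32 = 18017/32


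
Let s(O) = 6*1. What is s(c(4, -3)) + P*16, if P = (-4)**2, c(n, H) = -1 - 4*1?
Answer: 262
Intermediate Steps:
c(n, H) = -5 (c(n, H) = -1 - 4 = -5)
s(O) = 6
P = 16
s(c(4, -3)) + P*16 = 6 + 16*16 = 6 + 256 = 262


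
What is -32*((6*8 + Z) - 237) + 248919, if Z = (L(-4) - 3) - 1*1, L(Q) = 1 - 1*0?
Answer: 255063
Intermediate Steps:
L(Q) = 1 (L(Q) = 1 + 0 = 1)
Z = -3 (Z = (1 - 3) - 1*1 = -2 - 1 = -3)
-32*((6*8 + Z) - 237) + 248919 = -32*((6*8 - 3) - 237) + 248919 = -32*((48 - 3) - 237) + 248919 = -32*(45 - 237) + 248919 = -32*(-192) + 248919 = 6144 + 248919 = 255063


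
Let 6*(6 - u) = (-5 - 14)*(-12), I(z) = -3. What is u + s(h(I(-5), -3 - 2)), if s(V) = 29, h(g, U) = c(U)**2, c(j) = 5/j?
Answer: -3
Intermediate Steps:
h(g, U) = 25/U**2 (h(g, U) = (5/U)**2 = 25/U**2)
u = -32 (u = 6 - (-5 - 14)*(-12)/6 = 6 - (-19)*(-12)/6 = 6 - 1/6*228 = 6 - 38 = -32)
u + s(h(I(-5), -3 - 2)) = -32 + 29 = -3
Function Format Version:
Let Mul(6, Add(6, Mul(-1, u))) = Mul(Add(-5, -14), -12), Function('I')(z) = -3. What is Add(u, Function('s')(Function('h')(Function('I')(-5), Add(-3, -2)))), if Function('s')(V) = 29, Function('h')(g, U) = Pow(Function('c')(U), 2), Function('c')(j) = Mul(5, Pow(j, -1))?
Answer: -3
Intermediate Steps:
Function('h')(g, U) = Mul(25, Pow(U, -2)) (Function('h')(g, U) = Pow(Mul(5, Pow(U, -1)), 2) = Mul(25, Pow(U, -2)))
u = -32 (u = Add(6, Mul(Rational(-1, 6), Mul(Add(-5, -14), -12))) = Add(6, Mul(Rational(-1, 6), Mul(-19, -12))) = Add(6, Mul(Rational(-1, 6), 228)) = Add(6, -38) = -32)
Add(u, Function('s')(Function('h')(Function('I')(-5), Add(-3, -2)))) = Add(-32, 29) = -3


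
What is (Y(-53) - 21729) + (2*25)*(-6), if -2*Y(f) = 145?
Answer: -44203/2 ≈ -22102.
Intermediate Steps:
Y(f) = -145/2 (Y(f) = -1/2*145 = -145/2)
(Y(-53) - 21729) + (2*25)*(-6) = (-145/2 - 21729) + (2*25)*(-6) = -43603/2 + 50*(-6) = -43603/2 - 300 = -44203/2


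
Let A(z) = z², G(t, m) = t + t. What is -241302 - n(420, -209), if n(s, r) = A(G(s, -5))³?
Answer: -351298031616241302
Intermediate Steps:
G(t, m) = 2*t
n(s, r) = 64*s⁶ (n(s, r) = ((2*s)²)³ = (4*s²)³ = 64*s⁶)
-241302 - n(420, -209) = -241302 - 64*420⁶ = -241302 - 64*5489031744000000 = -241302 - 1*351298031616000000 = -241302 - 351298031616000000 = -351298031616241302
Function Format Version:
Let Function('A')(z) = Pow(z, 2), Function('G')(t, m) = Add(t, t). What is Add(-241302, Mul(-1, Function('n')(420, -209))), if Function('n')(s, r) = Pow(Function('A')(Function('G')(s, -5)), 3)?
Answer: -351298031616241302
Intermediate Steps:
Function('G')(t, m) = Mul(2, t)
Function('n')(s, r) = Mul(64, Pow(s, 6)) (Function('n')(s, r) = Pow(Pow(Mul(2, s), 2), 3) = Pow(Mul(4, Pow(s, 2)), 3) = Mul(64, Pow(s, 6)))
Add(-241302, Mul(-1, Function('n')(420, -209))) = Add(-241302, Mul(-1, Mul(64, Pow(420, 6)))) = Add(-241302, Mul(-1, Mul(64, 5489031744000000))) = Add(-241302, Mul(-1, 351298031616000000)) = Add(-241302, -351298031616000000) = -351298031616241302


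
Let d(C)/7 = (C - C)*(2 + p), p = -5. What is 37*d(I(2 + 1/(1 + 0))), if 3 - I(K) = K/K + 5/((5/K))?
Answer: 0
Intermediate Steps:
I(K) = 2 - K (I(K) = 3 - (K/K + 5/((5/K))) = 3 - (1 + 5*(K/5)) = 3 - (1 + K) = 3 + (-1 - K) = 2 - K)
d(C) = 0 (d(C) = 7*((C - C)*(2 - 5)) = 7*(0*(-3)) = 7*0 = 0)
37*d(I(2 + 1/(1 + 0))) = 37*0 = 0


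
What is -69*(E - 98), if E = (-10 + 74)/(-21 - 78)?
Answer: 224618/33 ≈ 6806.6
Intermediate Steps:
E = -64/99 (E = 64/(-99) = 64*(-1/99) = -64/99 ≈ -0.64646)
-69*(E - 98) = -69*(-64/99 - 98) = -69*(-9766/99) = 224618/33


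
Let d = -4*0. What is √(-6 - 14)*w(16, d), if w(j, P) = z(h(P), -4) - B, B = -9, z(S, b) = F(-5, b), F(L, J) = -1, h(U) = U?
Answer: 16*I*√5 ≈ 35.777*I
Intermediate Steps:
d = 0
z(S, b) = -1
w(j, P) = 8 (w(j, P) = -1 - 1*(-9) = -1 + 9 = 8)
√(-6 - 14)*w(16, d) = √(-6 - 14)*8 = √(-20)*8 = (2*I*√5)*8 = 16*I*√5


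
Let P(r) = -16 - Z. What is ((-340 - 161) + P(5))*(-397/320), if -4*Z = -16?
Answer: 206837/320 ≈ 646.37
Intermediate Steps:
Z = 4 (Z = -¼*(-16) = 4)
P(r) = -20 (P(r) = -16 - 1*4 = -16 - 4 = -20)
((-340 - 161) + P(5))*(-397/320) = ((-340 - 161) - 20)*(-397/320) = (-501 - 20)*(-397*1/320) = -521*(-397/320) = 206837/320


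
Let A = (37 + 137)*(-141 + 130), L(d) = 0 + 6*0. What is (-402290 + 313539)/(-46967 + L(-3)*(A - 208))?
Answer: 88751/46967 ≈ 1.8896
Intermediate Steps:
L(d) = 0 (L(d) = 0 + 0 = 0)
A = -1914 (A = 174*(-11) = -1914)
(-402290 + 313539)/(-46967 + L(-3)*(A - 208)) = (-402290 + 313539)/(-46967 + 0*(-1914 - 208)) = -88751/(-46967 + 0*(-2122)) = -88751/(-46967 + 0) = -88751/(-46967) = -88751*(-1/46967) = 88751/46967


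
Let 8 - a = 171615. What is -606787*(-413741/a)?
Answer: -251052660167/171607 ≈ -1.4630e+6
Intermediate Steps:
a = -171607 (a = 8 - 1*171615 = 8 - 171615 = -171607)
-606787*(-413741/a) = -606787/((-171607/(-413741))) = -606787/((-171607*(-1/413741))) = -606787/171607/413741 = -606787*413741/171607 = -251052660167/171607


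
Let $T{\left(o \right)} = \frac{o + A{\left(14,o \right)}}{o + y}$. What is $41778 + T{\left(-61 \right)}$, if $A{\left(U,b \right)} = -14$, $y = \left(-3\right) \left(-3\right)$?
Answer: $\frac{2172531}{52} \approx 41779.0$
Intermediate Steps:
$y = 9$
$T{\left(o \right)} = \frac{-14 + o}{9 + o}$ ($T{\left(o \right)} = \frac{o - 14}{o + 9} = \frac{-14 + o}{9 + o}$)
$41778 + T{\left(-61 \right)} = 41778 + \frac{-14 - 61}{9 - 61} = 41778 + \frac{1}{-52} \left(-75\right) = 41778 - - \frac{75}{52} = 41778 + \frac{75}{52} = \frac{2172531}{52}$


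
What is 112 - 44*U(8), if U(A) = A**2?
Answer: -2704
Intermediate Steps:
112 - 44*U(8) = 112 - 44*8**2 = 112 - 44*64 = 112 - 2816 = -2704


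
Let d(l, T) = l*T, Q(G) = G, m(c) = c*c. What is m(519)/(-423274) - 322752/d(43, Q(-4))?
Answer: 34141549989/18200782 ≈ 1875.8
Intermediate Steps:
m(c) = c²
d(l, T) = T*l
m(519)/(-423274) - 322752/d(43, Q(-4)) = 519²/(-423274) - 322752/((-4*43)) = 269361*(-1/423274) - 322752/(-172) = -269361/423274 - 322752*(-1/172) = -269361/423274 + 80688/43 = 34141549989/18200782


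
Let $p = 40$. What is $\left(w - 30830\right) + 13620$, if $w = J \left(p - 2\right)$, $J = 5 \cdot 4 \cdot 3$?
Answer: $-14930$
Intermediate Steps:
$J = 60$ ($J = 20 \cdot 3 = 60$)
$w = 2280$ ($w = 60 \left(40 - 2\right) = 60 \cdot 38 = 2280$)
$\left(w - 30830\right) + 13620 = \left(2280 - 30830\right) + 13620 = -28550 + 13620 = -14930$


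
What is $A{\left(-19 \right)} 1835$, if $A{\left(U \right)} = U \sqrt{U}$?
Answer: $- 34865 i \sqrt{19} \approx - 1.5197 \cdot 10^{5} i$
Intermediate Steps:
$A{\left(U \right)} = U^{\frac{3}{2}}$
$A{\left(-19 \right)} 1835 = \left(-19\right)^{\frac{3}{2}} \cdot 1835 = - 19 i \sqrt{19} \cdot 1835 = - 34865 i \sqrt{19}$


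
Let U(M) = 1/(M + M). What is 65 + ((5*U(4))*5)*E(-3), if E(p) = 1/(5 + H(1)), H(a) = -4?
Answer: 545/8 ≈ 68.125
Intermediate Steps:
U(M) = 1/(2*M)
E(p) = 1 (E(p) = 1/(5 - 4) = 1/1 = 1)
65 + ((5*U(4))*5)*E(-3) = 65 + ((5*((½)/4))*5)*1 = 65 + ((5*((½)*(¼)))*5)*1 = 65 + ((5*(⅛))*5)*1 = 65 + ((5/8)*5)*1 = 65 + (25/8)*1 = 65 + 25/8 = 545/8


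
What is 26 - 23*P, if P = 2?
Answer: -20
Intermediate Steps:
26 - 23*P = 26 - 23*2 = 26 - 46 = -20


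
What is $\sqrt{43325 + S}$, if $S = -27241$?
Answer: $2 \sqrt{4021} \approx 126.82$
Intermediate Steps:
$\sqrt{43325 + S} = \sqrt{43325 - 27241} = \sqrt{16084} = 2 \sqrt{4021}$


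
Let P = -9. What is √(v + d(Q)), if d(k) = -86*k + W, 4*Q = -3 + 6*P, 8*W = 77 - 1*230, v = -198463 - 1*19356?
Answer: I*√3465802/4 ≈ 465.42*I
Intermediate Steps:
v = -217819 (v = -198463 - 19356 = -217819)
W = -153/8 (W = (77 - 1*230)/8 = (77 - 230)/8 = (⅛)*(-153) = -153/8 ≈ -19.125)
Q = -57/4 (Q = (-3 + 6*(-9))/4 = (-3 - 54)/4 = (¼)*(-57) = -57/4 ≈ -14.250)
d(k) = -153/8 - 86*k (d(k) = -86*k - 153/8 = -153/8 - 86*k)
√(v + d(Q)) = √(-217819 + (-153/8 - 86*(-57/4))) = √(-217819 + (-153/8 + 2451/2)) = √(-217819 + 9651/8) = √(-1732901/8) = I*√3465802/4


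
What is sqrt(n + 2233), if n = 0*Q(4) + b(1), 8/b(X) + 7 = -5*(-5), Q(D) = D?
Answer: sqrt(20101)/3 ≈ 47.259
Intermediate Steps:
b(X) = 4/9 (b(X) = 8/(-7 - 5*(-5)) = 8/(-7 + 25) = 8/18 = 8*(1/18) = 4/9)
n = 4/9 (n = 0*4 + 4/9 = 0 + 4/9 = 4/9 ≈ 0.44444)
sqrt(n + 2233) = sqrt(4/9 + 2233) = sqrt(20101/9) = sqrt(20101)/3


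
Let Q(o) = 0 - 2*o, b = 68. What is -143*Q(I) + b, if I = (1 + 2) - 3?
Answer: 68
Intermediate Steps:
I = 0 (I = 3 - 3 = 0)
Q(o) = -2*o
-143*Q(I) + b = -(-286)*0 + 68 = -143*0 + 68 = 0 + 68 = 68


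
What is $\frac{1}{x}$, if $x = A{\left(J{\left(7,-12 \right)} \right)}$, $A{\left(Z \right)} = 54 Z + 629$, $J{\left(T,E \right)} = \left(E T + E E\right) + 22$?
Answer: $\frac{1}{5057} \approx 0.00019775$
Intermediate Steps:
$J{\left(T,E \right)} = 22 + E^{2} + E T$ ($J{\left(T,E \right)} = \left(E T + E^{2}\right) + 22 = \left(E^{2} + E T\right) + 22 = 22 + E^{2} + E T$)
$A{\left(Z \right)} = 629 + 54 Z$
$x = 5057$ ($x = 629 + 54 \left(22 + \left(-12\right)^{2} - 84\right) = 629 + 54 \left(22 + 144 - 84\right) = 629 + 54 \cdot 82 = 629 + 4428 = 5057$)
$\frac{1}{x} = \frac{1}{5057}$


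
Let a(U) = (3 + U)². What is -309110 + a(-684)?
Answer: 154651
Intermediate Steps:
-309110 + a(-684) = -309110 + (3 - 684)² = -309110 + (-681)² = -309110 + 463761 = 154651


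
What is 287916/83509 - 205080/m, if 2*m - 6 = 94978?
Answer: -863079762/991502357 ≈ -0.87048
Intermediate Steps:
m = 47492 (m = 3 + (½)*94978 = 3 + 47489 = 47492)
287916/83509 - 205080/m = 287916/83509 - 205080/47492 = 287916*(1/83509) - 205080*1/47492 = 287916/83509 - 51270/11873 = -863079762/991502357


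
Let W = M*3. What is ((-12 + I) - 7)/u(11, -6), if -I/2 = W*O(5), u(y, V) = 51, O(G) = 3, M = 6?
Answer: -127/51 ≈ -2.4902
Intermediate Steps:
W = 18 (W = 6*3 = 18)
I = -108 (I = -36*3 = -2*54 = -108)
((-12 + I) - 7)/u(11, -6) = ((-12 - 108) - 7)/51 = (-120 - 7)*(1/51) = -127*1/51 = -127/51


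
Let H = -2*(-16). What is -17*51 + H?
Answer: -835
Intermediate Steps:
H = 32
-17*51 + H = -17*51 + 32 = -867 + 32 = -835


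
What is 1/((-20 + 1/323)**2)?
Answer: 104329/41718681 ≈ 0.0025008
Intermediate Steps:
1/((-20 + 1/323)**2) = 1/((-6459/323)**2) = 1/(41718681/104329) = 104329/41718681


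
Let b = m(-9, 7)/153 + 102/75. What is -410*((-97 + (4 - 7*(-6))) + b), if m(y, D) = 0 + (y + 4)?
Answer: 15579836/765 ≈ 20366.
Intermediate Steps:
m(y, D) = 4 + y (m(y, D) = 0 + (4 + y) = 4 + y)
b = 5077/3825 (b = (4 - 9)/153 + 102/75 = -5*1/153 + 102*(1/75) = -5/153 + 34/25 = 5077/3825 ≈ 1.3273)
-410*((-97 + (4 - 7*(-6))) + b) = -410*((-97 + (4 - 7*(-6))) + 5077/3825) = -410*((-97 + (4 + 42)) + 5077/3825) = -410*((-97 + 46) + 5077/3825) = -410*(-51 + 5077/3825) = -410*(-189998/3825) = 15579836/765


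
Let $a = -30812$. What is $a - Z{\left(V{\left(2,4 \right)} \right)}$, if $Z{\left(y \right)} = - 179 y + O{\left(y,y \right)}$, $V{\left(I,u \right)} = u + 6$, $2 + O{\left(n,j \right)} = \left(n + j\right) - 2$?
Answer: $-29038$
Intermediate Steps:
$O{\left(n,j \right)} = -4 + j + n$ ($O{\left(n,j \right)} = -2 - \left(2 - j - n\right) = -2 + \left(-2 + j + n\right) = -4 + j + n$)
$V{\left(I,u \right)} = 6 + u$
$Z{\left(y \right)} = -4 - 177 y$ ($Z{\left(y \right)} = - 179 y + \left(-4 + y + y\right) = - 179 y + \left(-4 + 2 y\right) = -4 - 177 y$)
$a - Z{\left(V{\left(2,4 \right)} \right)} = -30812 - \left(-4 - 177 \left(6 + 4\right)\right) = -30812 - \left(-4 - 1770\right) = -30812 - -1774 = -30812 + 1774 = -29038$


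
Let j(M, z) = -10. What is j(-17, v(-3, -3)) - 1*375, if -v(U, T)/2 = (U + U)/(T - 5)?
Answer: -385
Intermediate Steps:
v(U, T) = -4*U/(-5 + T) (v(U, T) = -2*(U + U)/(T - 5) = -2*2*U/(-5 + T) = -4*U/(-5 + T))
j(-17, v(-3, -3)) - 1*375 = -10 - 1*375 = -10 - 375 = -385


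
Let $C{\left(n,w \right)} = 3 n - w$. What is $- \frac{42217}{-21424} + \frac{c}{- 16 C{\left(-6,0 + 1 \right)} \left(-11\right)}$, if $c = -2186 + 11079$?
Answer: $- \frac{1542187}{2238808} \approx -0.68884$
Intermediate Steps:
$C{\left(n,w \right)} = - w + 3 n$
$c = 8893$
$- \frac{42217}{-21424} + \frac{c}{- 16 C{\left(-6,0 + 1 \right)} \left(-11\right)} = - \frac{42217}{-21424} + \frac{8893}{- 16 \left(- (0 + 1) + 3 \left(-6\right)\right) \left(-11\right)} = \left(-42217\right) \left(- \frac{1}{21424}\right) + \frac{8893}{- 16 \left(\left(-1\right) 1 - 18\right) \left(-11\right)} = \frac{42217}{21424} + \frac{8893}{- 16 \left(-1 - 18\right) \left(-11\right)} = \frac{42217}{21424} + \frac{8893}{\left(-16\right) \left(-19\right) \left(-11\right)} = \frac{42217}{21424} + \frac{8893}{304 \left(-11\right)} = \frac{42217}{21424} + \frac{8893}{-3344} = \frac{42217}{21424} + 8893 \left(- \frac{1}{3344}\right) = \frac{42217}{21424} - \frac{8893}{3344} = - \frac{1542187}{2238808}$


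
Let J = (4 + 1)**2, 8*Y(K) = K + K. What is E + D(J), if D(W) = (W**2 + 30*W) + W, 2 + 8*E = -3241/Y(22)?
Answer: 14587/11 ≈ 1326.1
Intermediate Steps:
Y(K) = K/4 (Y(K) = (K + K)/8 = (2*K)/8 = K/4)
J = 25 (J = 5**2 = 25)
E = -813/11 (E = -1/4 + (-3241/((1/4)*22))/8 = -1/4 + (-3241/11/2)/8 = -1/4 + (-3241*2/11)/8 = -1/4 + (1/8)*(-6482/11) = -1/4 - 3241/44 = -813/11 ≈ -73.909)
D(W) = W**2 + 31*W
E + D(J) = -813/11 + 25*(31 + 25) = -813/11 + 25*56 = -813/11 + 1400 = 14587/11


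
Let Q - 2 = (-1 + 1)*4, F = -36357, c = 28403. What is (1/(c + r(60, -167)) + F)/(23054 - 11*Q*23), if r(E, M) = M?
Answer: -1026576251/636665328 ≈ -1.6124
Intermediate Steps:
Q = 2 (Q = 2 + (-1 + 1)*4 = 2 + 0*4 = 2 + 0 = 2)
(1/(c + r(60, -167)) + F)/(23054 - 11*Q*23) = (1/(28403 - 167) - 36357)/(23054 - 11*2*23) = (1/28236 - 36357)/(23054 - 22*23) = (1/28236 - 36357)/(23054 - 506) = -1026576251/28236/22548 = -1026576251/28236*1/22548 = -1026576251/636665328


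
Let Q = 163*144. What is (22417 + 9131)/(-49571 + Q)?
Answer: -31548/26099 ≈ -1.2088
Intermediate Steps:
Q = 23472
(22417 + 9131)/(-49571 + Q) = (22417 + 9131)/(-49571 + 23472) = 31548/(-26099) = 31548*(-1/26099) = -31548/26099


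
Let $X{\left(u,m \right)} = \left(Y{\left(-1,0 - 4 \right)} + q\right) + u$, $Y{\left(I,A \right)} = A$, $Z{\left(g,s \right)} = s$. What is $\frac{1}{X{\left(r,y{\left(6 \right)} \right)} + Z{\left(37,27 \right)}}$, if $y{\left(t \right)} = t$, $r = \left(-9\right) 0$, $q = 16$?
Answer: $\frac{1}{39} \approx 0.025641$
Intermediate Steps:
$r = 0$
$X{\left(u,m \right)} = 12 + u$ ($X{\left(u,m \right)} = \left(\left(0 - 4\right) + 16\right) + u = \left(-4 + 16\right) + u = 12 + u$)
$\frac{1}{X{\left(r,y{\left(6 \right)} \right)} + Z{\left(37,27 \right)}} = \frac{1}{\left(12 + 0\right) + 27} = \frac{1}{12 + 27} = \frac{1}{39}$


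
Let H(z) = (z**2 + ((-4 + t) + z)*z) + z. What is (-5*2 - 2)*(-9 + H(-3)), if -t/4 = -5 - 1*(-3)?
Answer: 72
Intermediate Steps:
t = 8 (t = -4*(-5 - 1*(-3)) = -4*(-5 + 3) = -4*(-2) = 8)
H(z) = z + z**2 + z*(4 + z) (H(z) = (z**2 + ((-4 + 8) + z)*z) + z = (z**2 + (4 + z)*z) + z = (z**2 + z*(4 + z)) + z = z + z**2 + z*(4 + z))
(-5*2 - 2)*(-9 + H(-3)) = (-5*2 - 2)*(-9 - 3*(5 + 2*(-3))) = (-10 - 2)*(-9 - 3*(5 - 6)) = -12*(-9 - 3*(-1)) = -12*(-9 + 3) = -12*(-6) = 72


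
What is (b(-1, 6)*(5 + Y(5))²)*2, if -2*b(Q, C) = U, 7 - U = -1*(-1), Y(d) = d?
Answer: -600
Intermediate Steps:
U = 6 (U = 7 - (-1)*(-1) = 7 - 1*1 = 7 - 1 = 6)
b(Q, C) = -3 (b(Q, C) = -½*6 = -3)
(b(-1, 6)*(5 + Y(5))²)*2 = -3*(5 + 5)²*2 = -3*10²*2 = -3*100*2 = -300*2 = -600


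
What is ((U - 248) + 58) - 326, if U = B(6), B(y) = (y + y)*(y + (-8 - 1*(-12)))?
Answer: -396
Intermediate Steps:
B(y) = 2*y*(4 + y) (B(y) = (2*y)*(y + (-8 + 12)) = (2*y)*(y + 4) = (2*y)*(4 + y) = 2*y*(4 + y))
U = 120 (U = 2*6*(4 + 6) = 2*6*10 = 120)
((U - 248) + 58) - 326 = ((120 - 248) + 58) - 326 = (-128 + 58) - 326 = -70 - 326 = -396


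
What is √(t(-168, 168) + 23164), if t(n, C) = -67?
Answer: √23097 ≈ 151.98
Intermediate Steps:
√(t(-168, 168) + 23164) = √(-67 + 23164) = √23097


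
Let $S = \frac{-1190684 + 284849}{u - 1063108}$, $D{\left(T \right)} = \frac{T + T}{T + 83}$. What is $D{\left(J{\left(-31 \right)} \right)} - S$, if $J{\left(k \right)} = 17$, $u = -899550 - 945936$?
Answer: $\frac{1038587}{36357425} \approx 0.028566$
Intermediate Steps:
$u = -1845486$ ($u = -899550 - 945936 = -1845486$)
$D{\left(T \right)} = \frac{2 T}{83 + T}$
$S = \frac{905835}{2908594}$ ($S = \frac{-1190684 + 284849}{-1845486 - 1063108} = - \frac{905835}{-2908594} = \left(-905835\right) \left(- \frac{1}{2908594}\right) = \frac{905835}{2908594} \approx 0.31143$)
$D{\left(J{\left(-31 \right)} \right)} - S = 2 \cdot 17 \frac{1}{83 + 17} - \frac{905835}{2908594} = 2 \cdot 17 \cdot \frac{1}{100} - \frac{905835}{2908594} = \frac{17}{50} - \frac{905835}{2908594} = \frac{1038587}{36357425}$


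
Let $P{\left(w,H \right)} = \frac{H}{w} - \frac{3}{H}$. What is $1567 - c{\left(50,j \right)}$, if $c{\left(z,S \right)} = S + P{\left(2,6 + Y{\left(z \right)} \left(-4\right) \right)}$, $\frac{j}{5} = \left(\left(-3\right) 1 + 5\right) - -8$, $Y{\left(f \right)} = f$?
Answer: $\frac{313113}{194} \approx 1614.0$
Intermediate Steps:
$P{\left(w,H \right)} = - \frac{3}{H} + \frac{H}{w}$
$j = 50$ ($j = 5 \left(\left(\left(-3\right) 1 + 5\right) - -8\right) = 5 \left(\left(-3 + 5\right) + 8\right) = 5 \left(2 + 8\right) = 5 \cdot 10 = 50$)
$c{\left(z,S \right)} = 3 + S - \frac{3}{6 - 4 z} - 2 z$ ($c{\left(z,S \right)} = S + \left(- \frac{3}{6 + z \left(-4\right)} + \frac{6 + z \left(-4\right)}{2}\right) = S + \left(- \frac{3}{6 - 4 z} + \left(6 - 4 z\right) \frac{1}{2}\right) = S - \left(-3 + 2 z + \frac{3}{6 - 4 z}\right) = 3 + S - \frac{3}{6 - 4 z} - 2 z$)
$1567 - c{\left(50,j \right)} = 1567 - \frac{3 + 2 \left(-3 + 2 \cdot 50\right) \left(3 + 50 - 100\right)}{2 \left(-3 + 2 \cdot 50\right)} = 1567 - \frac{3 + 2 \left(-3 + 100\right) \left(3 + 50 - 100\right)}{2 \left(-3 + 100\right)} = 1567 - \frac{3 + 2 \cdot 97 \left(-47\right)}{2 \cdot 97} = 1567 - \frac{1}{2} \cdot \frac{1}{97} \left(3 - 9118\right) = 1567 - \frac{1}{2} \cdot \frac{1}{97} \left(-9115\right) = 1567 - - \frac{9115}{194} = 1567 + \frac{9115}{194} = \frac{313113}{194}$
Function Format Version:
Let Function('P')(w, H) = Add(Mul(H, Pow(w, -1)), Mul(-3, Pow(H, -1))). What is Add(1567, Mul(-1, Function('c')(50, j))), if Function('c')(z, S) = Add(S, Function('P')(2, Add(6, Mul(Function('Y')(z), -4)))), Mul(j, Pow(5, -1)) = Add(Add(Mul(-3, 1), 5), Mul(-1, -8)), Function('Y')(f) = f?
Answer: Rational(313113, 194) ≈ 1614.0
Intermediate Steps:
Function('P')(w, H) = Add(Mul(-3, Pow(H, -1)), Mul(H, Pow(w, -1)))
j = 50 (j = Mul(5, Add(Add(Mul(-3, 1), 5), Mul(-1, -8))) = Mul(5, Add(Add(-3, 5), 8)) = Mul(5, Add(2, 8)) = Mul(5, 10) = 50)
Function('c')(z, S) = Add(3, S, Mul(-3, Pow(Add(6, Mul(-4, z)), -1)), Mul(-2, z)) (Function('c')(z, S) = Add(S, Add(Mul(-3, Pow(Add(6, Mul(z, -4)), -1)), Mul(Add(6, Mul(z, -4)), Pow(2, -1)))) = Add(S, Add(Mul(-3, Pow(Add(6, Mul(-4, z)), -1)), Mul(Add(6, Mul(-4, z)), Rational(1, 2)))) = Add(S, Add(Mul(-3, Pow(Add(6, Mul(-4, z)), -1)), Add(3, Mul(-2, z)))) = Add(S, Add(3, Mul(-3, Pow(Add(6, Mul(-4, z)), -1)), Mul(-2, z))) = Add(3, S, Mul(-3, Pow(Add(6, Mul(-4, z)), -1)), Mul(-2, z)))
Add(1567, Mul(-1, Function('c')(50, j))) = Add(1567, Mul(-1, Mul(Rational(1, 2), Pow(Add(-3, Mul(2, 50)), -1), Add(3, Mul(2, Add(-3, Mul(2, 50)), Add(3, 50, Mul(-2, 50))))))) = Add(1567, Mul(-1, Mul(Rational(1, 2), Pow(Add(-3, 100), -1), Add(3, Mul(2, Add(-3, 100), Add(3, 50, -100)))))) = Add(1567, Mul(-1, Mul(Rational(1, 2), Pow(97, -1), Add(3, Mul(2, 97, -47))))) = Add(1567, Mul(-1, Mul(Rational(1, 2), Rational(1, 97), Add(3, -9118)))) = Add(1567, Mul(-1, Mul(Rational(1, 2), Rational(1, 97), -9115))) = Add(1567, Mul(-1, Rational(-9115, 194))) = Add(1567, Rational(9115, 194)) = Rational(313113, 194)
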